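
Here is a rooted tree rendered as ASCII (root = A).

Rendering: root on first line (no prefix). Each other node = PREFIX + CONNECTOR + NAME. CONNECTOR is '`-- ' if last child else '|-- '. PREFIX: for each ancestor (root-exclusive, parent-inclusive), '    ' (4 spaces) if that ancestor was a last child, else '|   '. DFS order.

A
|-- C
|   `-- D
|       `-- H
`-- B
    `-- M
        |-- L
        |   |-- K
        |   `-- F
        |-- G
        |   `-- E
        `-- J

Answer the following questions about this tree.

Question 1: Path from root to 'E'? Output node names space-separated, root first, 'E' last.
Answer: A B M G E

Derivation:
Walk down from root: A -> B -> M -> G -> E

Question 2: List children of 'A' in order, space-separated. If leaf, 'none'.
Answer: C B

Derivation:
Node A's children (from adjacency): C, B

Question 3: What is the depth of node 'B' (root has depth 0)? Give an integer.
Answer: 1

Derivation:
Path from root to B: A -> B
Depth = number of edges = 1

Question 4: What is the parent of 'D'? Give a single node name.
Scan adjacency: D appears as child of C

Answer: C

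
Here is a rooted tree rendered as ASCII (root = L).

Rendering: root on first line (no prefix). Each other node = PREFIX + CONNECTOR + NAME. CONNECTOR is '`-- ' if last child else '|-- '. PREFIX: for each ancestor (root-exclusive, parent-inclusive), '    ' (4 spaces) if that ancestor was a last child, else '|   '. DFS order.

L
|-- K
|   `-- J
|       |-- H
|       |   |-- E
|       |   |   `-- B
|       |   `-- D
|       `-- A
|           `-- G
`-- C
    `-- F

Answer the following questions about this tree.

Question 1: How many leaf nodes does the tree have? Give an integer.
Answer: 4

Derivation:
Leaves (nodes with no children): B, D, F, G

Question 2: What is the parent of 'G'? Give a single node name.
Answer: A

Derivation:
Scan adjacency: G appears as child of A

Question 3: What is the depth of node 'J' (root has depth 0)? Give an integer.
Answer: 2

Derivation:
Path from root to J: L -> K -> J
Depth = number of edges = 2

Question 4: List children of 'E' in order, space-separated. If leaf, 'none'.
Answer: B

Derivation:
Node E's children (from adjacency): B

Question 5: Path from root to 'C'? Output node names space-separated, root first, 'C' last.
Walk down from root: L -> C

Answer: L C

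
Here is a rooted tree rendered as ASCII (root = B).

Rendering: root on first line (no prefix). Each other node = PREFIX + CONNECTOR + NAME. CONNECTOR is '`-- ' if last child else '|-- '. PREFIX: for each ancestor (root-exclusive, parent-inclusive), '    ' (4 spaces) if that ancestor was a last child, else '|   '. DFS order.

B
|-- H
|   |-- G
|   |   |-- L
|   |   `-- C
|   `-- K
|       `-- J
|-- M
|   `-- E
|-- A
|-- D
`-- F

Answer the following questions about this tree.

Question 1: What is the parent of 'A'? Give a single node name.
Answer: B

Derivation:
Scan adjacency: A appears as child of B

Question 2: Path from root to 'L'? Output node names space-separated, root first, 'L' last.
Walk down from root: B -> H -> G -> L

Answer: B H G L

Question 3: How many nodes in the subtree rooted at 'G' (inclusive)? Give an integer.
Subtree rooted at G contains: C, G, L
Count = 3

Answer: 3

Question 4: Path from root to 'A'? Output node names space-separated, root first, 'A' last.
Answer: B A

Derivation:
Walk down from root: B -> A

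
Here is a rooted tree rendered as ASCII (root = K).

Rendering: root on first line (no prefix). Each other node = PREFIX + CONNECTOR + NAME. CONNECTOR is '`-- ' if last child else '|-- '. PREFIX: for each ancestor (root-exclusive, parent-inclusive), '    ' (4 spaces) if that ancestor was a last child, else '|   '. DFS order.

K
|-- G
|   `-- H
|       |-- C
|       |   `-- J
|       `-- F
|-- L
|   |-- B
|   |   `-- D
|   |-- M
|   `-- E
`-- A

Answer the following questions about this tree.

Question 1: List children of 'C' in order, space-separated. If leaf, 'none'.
Node C's children (from adjacency): J

Answer: J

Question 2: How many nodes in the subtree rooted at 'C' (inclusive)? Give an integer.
Answer: 2

Derivation:
Subtree rooted at C contains: C, J
Count = 2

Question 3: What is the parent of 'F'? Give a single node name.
Scan adjacency: F appears as child of H

Answer: H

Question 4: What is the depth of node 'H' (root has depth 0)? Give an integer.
Path from root to H: K -> G -> H
Depth = number of edges = 2

Answer: 2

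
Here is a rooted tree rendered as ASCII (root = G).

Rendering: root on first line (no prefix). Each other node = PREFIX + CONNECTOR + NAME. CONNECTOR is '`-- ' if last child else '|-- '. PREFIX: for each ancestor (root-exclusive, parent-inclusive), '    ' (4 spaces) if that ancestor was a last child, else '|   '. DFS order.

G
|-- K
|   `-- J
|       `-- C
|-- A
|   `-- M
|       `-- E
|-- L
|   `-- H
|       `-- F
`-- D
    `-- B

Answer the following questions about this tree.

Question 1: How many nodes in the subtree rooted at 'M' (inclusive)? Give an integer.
Subtree rooted at M contains: E, M
Count = 2

Answer: 2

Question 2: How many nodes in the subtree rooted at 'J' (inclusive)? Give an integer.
Subtree rooted at J contains: C, J
Count = 2

Answer: 2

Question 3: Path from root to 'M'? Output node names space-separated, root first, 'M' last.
Walk down from root: G -> A -> M

Answer: G A M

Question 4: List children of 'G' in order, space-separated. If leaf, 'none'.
Node G's children (from adjacency): K, A, L, D

Answer: K A L D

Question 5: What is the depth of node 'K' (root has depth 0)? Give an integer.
Path from root to K: G -> K
Depth = number of edges = 1

Answer: 1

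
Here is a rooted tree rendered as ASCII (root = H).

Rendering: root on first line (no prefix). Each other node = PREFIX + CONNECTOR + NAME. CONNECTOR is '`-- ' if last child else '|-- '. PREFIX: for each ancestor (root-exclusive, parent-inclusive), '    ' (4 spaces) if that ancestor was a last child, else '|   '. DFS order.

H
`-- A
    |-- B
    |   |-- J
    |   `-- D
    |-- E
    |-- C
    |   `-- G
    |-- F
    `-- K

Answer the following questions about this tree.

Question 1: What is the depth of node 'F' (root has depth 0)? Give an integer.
Answer: 2

Derivation:
Path from root to F: H -> A -> F
Depth = number of edges = 2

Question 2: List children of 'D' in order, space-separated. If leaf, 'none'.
Answer: none

Derivation:
Node D's children (from adjacency): (leaf)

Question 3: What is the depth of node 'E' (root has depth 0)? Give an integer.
Answer: 2

Derivation:
Path from root to E: H -> A -> E
Depth = number of edges = 2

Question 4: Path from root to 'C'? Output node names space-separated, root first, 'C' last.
Answer: H A C

Derivation:
Walk down from root: H -> A -> C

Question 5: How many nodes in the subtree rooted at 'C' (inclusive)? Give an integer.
Subtree rooted at C contains: C, G
Count = 2

Answer: 2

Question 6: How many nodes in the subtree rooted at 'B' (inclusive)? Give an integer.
Subtree rooted at B contains: B, D, J
Count = 3

Answer: 3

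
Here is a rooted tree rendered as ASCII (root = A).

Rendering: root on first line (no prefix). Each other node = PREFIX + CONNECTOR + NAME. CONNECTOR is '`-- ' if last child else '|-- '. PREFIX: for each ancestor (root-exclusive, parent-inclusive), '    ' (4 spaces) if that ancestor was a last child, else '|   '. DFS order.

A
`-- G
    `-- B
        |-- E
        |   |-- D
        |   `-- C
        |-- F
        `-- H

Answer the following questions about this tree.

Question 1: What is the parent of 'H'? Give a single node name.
Scan adjacency: H appears as child of B

Answer: B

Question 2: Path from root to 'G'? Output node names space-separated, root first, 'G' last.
Answer: A G

Derivation:
Walk down from root: A -> G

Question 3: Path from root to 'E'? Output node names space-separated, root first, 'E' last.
Answer: A G B E

Derivation:
Walk down from root: A -> G -> B -> E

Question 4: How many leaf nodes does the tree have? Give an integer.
Answer: 4

Derivation:
Leaves (nodes with no children): C, D, F, H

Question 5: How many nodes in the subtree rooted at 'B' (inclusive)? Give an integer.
Answer: 6

Derivation:
Subtree rooted at B contains: B, C, D, E, F, H
Count = 6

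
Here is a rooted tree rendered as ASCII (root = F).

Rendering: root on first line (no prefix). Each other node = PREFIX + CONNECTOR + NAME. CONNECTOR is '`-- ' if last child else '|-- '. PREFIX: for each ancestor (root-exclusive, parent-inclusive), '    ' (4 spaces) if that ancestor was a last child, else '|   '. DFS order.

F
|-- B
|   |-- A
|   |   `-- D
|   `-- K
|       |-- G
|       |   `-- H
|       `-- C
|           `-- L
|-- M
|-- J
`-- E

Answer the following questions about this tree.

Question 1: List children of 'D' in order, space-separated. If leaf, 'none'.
Answer: none

Derivation:
Node D's children (from adjacency): (leaf)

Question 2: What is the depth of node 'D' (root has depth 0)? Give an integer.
Answer: 3

Derivation:
Path from root to D: F -> B -> A -> D
Depth = number of edges = 3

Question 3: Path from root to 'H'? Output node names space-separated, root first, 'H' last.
Walk down from root: F -> B -> K -> G -> H

Answer: F B K G H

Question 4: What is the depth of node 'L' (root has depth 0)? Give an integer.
Answer: 4

Derivation:
Path from root to L: F -> B -> K -> C -> L
Depth = number of edges = 4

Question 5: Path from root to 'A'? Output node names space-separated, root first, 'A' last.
Walk down from root: F -> B -> A

Answer: F B A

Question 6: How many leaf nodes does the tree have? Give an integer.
Answer: 6

Derivation:
Leaves (nodes with no children): D, E, H, J, L, M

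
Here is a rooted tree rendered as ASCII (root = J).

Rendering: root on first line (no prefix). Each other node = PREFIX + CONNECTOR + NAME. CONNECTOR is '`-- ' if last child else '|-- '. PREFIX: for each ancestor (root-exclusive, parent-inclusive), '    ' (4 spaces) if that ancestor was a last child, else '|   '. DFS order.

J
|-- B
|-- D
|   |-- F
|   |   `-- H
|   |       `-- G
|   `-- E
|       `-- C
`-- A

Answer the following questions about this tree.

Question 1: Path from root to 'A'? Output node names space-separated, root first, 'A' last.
Walk down from root: J -> A

Answer: J A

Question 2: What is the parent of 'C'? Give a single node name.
Scan adjacency: C appears as child of E

Answer: E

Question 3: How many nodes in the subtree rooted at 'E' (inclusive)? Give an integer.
Subtree rooted at E contains: C, E
Count = 2

Answer: 2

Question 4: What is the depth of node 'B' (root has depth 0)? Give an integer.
Path from root to B: J -> B
Depth = number of edges = 1

Answer: 1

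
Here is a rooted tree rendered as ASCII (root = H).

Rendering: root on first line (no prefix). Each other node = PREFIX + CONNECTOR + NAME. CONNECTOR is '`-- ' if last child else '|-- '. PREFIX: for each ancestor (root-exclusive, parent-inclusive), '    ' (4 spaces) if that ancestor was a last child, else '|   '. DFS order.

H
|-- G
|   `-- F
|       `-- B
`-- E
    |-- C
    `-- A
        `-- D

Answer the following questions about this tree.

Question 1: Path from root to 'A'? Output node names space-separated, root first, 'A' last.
Walk down from root: H -> E -> A

Answer: H E A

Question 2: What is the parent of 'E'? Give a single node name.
Answer: H

Derivation:
Scan adjacency: E appears as child of H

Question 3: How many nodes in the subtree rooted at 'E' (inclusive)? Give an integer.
Subtree rooted at E contains: A, C, D, E
Count = 4

Answer: 4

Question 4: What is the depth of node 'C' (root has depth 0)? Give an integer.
Path from root to C: H -> E -> C
Depth = number of edges = 2

Answer: 2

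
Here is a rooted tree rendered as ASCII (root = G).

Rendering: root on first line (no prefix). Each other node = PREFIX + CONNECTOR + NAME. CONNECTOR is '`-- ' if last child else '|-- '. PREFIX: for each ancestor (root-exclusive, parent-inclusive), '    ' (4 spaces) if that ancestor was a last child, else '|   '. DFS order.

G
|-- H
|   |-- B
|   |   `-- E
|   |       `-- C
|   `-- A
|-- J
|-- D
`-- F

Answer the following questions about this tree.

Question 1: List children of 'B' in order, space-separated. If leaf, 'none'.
Answer: E

Derivation:
Node B's children (from adjacency): E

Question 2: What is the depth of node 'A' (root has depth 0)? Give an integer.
Path from root to A: G -> H -> A
Depth = number of edges = 2

Answer: 2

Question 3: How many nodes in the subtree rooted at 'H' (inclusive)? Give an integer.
Subtree rooted at H contains: A, B, C, E, H
Count = 5

Answer: 5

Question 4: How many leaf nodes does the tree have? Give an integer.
Leaves (nodes with no children): A, C, D, F, J

Answer: 5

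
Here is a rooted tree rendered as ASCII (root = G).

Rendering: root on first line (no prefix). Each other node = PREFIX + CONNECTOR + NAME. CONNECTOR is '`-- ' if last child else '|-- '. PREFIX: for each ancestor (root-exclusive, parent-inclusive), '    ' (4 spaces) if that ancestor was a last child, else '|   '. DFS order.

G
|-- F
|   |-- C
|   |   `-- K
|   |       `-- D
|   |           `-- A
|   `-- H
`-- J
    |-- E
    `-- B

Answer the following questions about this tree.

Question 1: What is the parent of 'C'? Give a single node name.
Scan adjacency: C appears as child of F

Answer: F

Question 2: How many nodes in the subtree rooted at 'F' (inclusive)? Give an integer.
Subtree rooted at F contains: A, C, D, F, H, K
Count = 6

Answer: 6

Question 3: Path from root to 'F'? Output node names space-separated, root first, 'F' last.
Walk down from root: G -> F

Answer: G F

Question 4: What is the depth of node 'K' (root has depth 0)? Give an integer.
Path from root to K: G -> F -> C -> K
Depth = number of edges = 3

Answer: 3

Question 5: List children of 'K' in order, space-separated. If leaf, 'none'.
Answer: D

Derivation:
Node K's children (from adjacency): D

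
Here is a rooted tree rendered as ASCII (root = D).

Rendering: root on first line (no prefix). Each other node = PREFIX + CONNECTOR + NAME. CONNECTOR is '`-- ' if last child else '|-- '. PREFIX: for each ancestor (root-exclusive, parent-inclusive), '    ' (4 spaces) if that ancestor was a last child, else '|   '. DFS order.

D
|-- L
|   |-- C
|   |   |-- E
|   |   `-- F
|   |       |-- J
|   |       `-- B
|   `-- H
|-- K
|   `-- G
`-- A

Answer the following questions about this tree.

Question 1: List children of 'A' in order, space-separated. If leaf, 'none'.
Answer: none

Derivation:
Node A's children (from adjacency): (leaf)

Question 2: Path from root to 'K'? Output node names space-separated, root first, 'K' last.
Walk down from root: D -> K

Answer: D K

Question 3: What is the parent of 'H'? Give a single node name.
Scan adjacency: H appears as child of L

Answer: L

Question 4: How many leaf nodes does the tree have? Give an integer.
Answer: 6

Derivation:
Leaves (nodes with no children): A, B, E, G, H, J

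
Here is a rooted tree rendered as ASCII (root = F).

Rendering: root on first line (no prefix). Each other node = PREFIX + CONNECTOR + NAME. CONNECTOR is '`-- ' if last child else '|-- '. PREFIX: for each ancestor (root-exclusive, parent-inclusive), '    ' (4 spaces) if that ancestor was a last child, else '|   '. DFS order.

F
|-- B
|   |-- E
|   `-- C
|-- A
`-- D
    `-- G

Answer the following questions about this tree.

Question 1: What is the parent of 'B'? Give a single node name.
Scan adjacency: B appears as child of F

Answer: F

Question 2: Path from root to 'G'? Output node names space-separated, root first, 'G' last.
Answer: F D G

Derivation:
Walk down from root: F -> D -> G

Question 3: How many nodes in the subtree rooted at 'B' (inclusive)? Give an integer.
Answer: 3

Derivation:
Subtree rooted at B contains: B, C, E
Count = 3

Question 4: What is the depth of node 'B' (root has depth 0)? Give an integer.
Path from root to B: F -> B
Depth = number of edges = 1

Answer: 1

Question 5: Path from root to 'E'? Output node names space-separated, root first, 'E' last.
Answer: F B E

Derivation:
Walk down from root: F -> B -> E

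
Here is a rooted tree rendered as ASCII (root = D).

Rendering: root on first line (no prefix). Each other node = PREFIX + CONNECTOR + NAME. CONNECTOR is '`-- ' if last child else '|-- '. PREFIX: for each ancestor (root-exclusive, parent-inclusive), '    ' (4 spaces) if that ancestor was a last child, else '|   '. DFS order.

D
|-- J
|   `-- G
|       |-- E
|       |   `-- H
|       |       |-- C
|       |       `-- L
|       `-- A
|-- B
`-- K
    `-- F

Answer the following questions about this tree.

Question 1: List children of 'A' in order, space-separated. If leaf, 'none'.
Answer: none

Derivation:
Node A's children (from adjacency): (leaf)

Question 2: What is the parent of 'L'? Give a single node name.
Scan adjacency: L appears as child of H

Answer: H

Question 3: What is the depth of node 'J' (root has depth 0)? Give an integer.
Answer: 1

Derivation:
Path from root to J: D -> J
Depth = number of edges = 1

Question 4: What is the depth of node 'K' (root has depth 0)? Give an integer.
Answer: 1

Derivation:
Path from root to K: D -> K
Depth = number of edges = 1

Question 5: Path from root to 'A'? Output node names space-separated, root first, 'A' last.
Answer: D J G A

Derivation:
Walk down from root: D -> J -> G -> A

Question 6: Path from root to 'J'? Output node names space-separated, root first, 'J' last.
Walk down from root: D -> J

Answer: D J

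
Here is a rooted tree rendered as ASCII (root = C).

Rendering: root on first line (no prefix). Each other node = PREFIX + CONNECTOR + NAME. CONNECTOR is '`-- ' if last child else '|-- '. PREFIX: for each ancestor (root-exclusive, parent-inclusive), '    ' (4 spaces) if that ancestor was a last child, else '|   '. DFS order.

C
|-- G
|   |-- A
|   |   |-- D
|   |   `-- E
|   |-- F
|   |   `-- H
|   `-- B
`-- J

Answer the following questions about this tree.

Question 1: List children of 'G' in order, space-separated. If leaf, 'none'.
Answer: A F B

Derivation:
Node G's children (from adjacency): A, F, B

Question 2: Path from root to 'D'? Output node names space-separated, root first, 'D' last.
Answer: C G A D

Derivation:
Walk down from root: C -> G -> A -> D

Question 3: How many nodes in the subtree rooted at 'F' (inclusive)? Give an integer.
Answer: 2

Derivation:
Subtree rooted at F contains: F, H
Count = 2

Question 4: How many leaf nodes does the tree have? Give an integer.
Leaves (nodes with no children): B, D, E, H, J

Answer: 5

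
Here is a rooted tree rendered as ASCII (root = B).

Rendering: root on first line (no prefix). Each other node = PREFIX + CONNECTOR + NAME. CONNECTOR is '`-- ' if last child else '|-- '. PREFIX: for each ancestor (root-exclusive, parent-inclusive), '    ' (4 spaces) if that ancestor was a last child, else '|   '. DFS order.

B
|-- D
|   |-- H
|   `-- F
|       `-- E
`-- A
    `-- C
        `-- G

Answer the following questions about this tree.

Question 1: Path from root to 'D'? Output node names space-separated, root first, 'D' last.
Answer: B D

Derivation:
Walk down from root: B -> D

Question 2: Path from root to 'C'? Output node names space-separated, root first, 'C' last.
Answer: B A C

Derivation:
Walk down from root: B -> A -> C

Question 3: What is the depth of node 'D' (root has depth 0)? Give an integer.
Answer: 1

Derivation:
Path from root to D: B -> D
Depth = number of edges = 1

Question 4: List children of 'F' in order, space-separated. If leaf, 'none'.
Node F's children (from adjacency): E

Answer: E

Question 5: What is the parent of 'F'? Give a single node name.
Scan adjacency: F appears as child of D

Answer: D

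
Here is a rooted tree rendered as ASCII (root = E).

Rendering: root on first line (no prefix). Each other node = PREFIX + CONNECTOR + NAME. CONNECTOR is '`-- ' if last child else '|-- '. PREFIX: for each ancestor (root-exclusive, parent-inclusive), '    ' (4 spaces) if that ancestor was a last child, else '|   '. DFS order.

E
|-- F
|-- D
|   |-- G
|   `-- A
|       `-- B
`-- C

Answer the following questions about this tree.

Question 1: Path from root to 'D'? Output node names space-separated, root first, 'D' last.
Answer: E D

Derivation:
Walk down from root: E -> D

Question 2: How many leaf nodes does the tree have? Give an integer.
Leaves (nodes with no children): B, C, F, G

Answer: 4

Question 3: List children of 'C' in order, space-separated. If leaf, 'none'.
Answer: none

Derivation:
Node C's children (from adjacency): (leaf)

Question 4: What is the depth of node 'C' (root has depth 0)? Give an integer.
Answer: 1

Derivation:
Path from root to C: E -> C
Depth = number of edges = 1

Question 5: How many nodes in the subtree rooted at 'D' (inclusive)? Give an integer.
Subtree rooted at D contains: A, B, D, G
Count = 4

Answer: 4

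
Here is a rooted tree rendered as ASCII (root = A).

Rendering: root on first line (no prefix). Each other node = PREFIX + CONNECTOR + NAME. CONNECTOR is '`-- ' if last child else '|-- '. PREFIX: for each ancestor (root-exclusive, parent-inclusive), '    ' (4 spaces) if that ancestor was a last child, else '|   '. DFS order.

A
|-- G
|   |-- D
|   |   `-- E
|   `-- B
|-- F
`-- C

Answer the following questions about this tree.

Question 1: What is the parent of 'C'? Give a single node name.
Answer: A

Derivation:
Scan adjacency: C appears as child of A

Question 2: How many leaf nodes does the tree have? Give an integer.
Leaves (nodes with no children): B, C, E, F

Answer: 4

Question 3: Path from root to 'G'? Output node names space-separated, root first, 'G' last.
Answer: A G

Derivation:
Walk down from root: A -> G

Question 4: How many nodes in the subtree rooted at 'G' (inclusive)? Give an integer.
Answer: 4

Derivation:
Subtree rooted at G contains: B, D, E, G
Count = 4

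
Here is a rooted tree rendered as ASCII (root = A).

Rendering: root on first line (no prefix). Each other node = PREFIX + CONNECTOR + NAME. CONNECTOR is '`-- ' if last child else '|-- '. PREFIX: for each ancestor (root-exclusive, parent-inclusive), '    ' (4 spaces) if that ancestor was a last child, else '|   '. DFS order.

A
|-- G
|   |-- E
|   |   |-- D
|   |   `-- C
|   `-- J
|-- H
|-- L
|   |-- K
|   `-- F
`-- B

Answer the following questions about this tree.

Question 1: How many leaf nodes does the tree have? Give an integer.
Leaves (nodes with no children): B, C, D, F, H, J, K

Answer: 7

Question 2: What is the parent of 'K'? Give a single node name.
Answer: L

Derivation:
Scan adjacency: K appears as child of L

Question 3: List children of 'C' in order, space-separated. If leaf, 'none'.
Answer: none

Derivation:
Node C's children (from adjacency): (leaf)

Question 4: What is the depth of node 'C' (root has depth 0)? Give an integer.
Path from root to C: A -> G -> E -> C
Depth = number of edges = 3

Answer: 3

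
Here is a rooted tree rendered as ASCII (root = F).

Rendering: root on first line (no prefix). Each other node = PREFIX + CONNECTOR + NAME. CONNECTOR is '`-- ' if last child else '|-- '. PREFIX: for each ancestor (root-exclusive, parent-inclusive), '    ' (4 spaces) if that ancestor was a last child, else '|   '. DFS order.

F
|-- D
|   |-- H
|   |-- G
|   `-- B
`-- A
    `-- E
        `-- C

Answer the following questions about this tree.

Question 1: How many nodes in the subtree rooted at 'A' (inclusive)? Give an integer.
Subtree rooted at A contains: A, C, E
Count = 3

Answer: 3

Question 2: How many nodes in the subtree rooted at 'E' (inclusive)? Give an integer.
Subtree rooted at E contains: C, E
Count = 2

Answer: 2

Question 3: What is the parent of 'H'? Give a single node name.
Answer: D

Derivation:
Scan adjacency: H appears as child of D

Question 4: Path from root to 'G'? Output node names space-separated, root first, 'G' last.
Walk down from root: F -> D -> G

Answer: F D G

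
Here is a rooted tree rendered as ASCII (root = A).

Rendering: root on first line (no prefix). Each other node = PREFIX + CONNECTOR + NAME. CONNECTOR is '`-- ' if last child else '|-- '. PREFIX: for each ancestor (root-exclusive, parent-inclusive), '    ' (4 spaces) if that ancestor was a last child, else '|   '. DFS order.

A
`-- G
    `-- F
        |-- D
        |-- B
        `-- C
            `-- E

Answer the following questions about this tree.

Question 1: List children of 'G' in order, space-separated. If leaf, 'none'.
Node G's children (from adjacency): F

Answer: F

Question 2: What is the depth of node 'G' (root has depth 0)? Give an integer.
Answer: 1

Derivation:
Path from root to G: A -> G
Depth = number of edges = 1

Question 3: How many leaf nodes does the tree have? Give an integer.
Leaves (nodes with no children): B, D, E

Answer: 3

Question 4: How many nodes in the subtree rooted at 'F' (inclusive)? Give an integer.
Answer: 5

Derivation:
Subtree rooted at F contains: B, C, D, E, F
Count = 5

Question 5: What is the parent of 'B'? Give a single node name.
Scan adjacency: B appears as child of F

Answer: F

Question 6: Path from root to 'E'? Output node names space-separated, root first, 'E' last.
Walk down from root: A -> G -> F -> C -> E

Answer: A G F C E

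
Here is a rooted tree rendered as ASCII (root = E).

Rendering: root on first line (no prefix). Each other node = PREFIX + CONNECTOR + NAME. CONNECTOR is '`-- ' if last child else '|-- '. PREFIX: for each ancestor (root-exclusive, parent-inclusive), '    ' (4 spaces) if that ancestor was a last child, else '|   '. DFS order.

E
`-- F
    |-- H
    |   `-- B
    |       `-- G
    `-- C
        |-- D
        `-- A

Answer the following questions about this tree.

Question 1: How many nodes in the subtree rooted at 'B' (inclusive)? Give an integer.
Subtree rooted at B contains: B, G
Count = 2

Answer: 2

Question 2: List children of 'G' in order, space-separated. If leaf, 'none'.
Answer: none

Derivation:
Node G's children (from adjacency): (leaf)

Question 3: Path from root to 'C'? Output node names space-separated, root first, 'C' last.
Answer: E F C

Derivation:
Walk down from root: E -> F -> C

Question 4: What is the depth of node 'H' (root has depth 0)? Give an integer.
Answer: 2

Derivation:
Path from root to H: E -> F -> H
Depth = number of edges = 2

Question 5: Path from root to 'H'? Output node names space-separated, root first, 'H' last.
Answer: E F H

Derivation:
Walk down from root: E -> F -> H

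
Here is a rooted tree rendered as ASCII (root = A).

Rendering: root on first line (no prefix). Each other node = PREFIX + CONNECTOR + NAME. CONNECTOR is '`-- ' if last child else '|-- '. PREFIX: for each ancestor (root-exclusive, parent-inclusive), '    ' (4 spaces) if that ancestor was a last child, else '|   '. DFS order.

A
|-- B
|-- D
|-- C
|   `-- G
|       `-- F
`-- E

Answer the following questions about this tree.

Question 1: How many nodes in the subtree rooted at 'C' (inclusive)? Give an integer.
Subtree rooted at C contains: C, F, G
Count = 3

Answer: 3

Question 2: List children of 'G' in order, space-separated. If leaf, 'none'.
Node G's children (from adjacency): F

Answer: F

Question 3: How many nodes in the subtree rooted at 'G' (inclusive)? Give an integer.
Answer: 2

Derivation:
Subtree rooted at G contains: F, G
Count = 2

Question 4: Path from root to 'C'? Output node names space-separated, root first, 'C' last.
Answer: A C

Derivation:
Walk down from root: A -> C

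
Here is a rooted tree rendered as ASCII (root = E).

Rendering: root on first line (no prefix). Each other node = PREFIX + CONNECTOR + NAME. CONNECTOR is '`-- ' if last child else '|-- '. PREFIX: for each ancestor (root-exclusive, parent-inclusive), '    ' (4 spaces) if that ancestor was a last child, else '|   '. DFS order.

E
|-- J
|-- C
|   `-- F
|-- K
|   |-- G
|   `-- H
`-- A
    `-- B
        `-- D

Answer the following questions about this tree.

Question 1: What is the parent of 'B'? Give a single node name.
Scan adjacency: B appears as child of A

Answer: A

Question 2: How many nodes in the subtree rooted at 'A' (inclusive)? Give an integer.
Subtree rooted at A contains: A, B, D
Count = 3

Answer: 3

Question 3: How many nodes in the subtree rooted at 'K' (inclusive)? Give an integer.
Answer: 3

Derivation:
Subtree rooted at K contains: G, H, K
Count = 3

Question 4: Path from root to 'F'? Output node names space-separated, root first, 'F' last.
Walk down from root: E -> C -> F

Answer: E C F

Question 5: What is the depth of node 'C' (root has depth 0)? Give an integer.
Path from root to C: E -> C
Depth = number of edges = 1

Answer: 1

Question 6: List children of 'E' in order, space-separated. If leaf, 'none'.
Answer: J C K A

Derivation:
Node E's children (from adjacency): J, C, K, A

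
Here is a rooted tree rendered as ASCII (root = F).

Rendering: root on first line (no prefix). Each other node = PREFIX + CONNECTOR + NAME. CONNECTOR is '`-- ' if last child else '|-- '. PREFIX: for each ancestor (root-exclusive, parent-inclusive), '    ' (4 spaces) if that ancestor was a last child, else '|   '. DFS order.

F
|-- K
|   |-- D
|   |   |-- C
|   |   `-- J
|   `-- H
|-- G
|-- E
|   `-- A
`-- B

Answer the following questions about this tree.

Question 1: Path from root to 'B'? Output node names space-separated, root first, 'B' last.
Walk down from root: F -> B

Answer: F B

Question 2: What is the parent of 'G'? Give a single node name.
Scan adjacency: G appears as child of F

Answer: F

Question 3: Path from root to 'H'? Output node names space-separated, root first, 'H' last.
Walk down from root: F -> K -> H

Answer: F K H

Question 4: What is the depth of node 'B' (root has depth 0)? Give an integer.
Answer: 1

Derivation:
Path from root to B: F -> B
Depth = number of edges = 1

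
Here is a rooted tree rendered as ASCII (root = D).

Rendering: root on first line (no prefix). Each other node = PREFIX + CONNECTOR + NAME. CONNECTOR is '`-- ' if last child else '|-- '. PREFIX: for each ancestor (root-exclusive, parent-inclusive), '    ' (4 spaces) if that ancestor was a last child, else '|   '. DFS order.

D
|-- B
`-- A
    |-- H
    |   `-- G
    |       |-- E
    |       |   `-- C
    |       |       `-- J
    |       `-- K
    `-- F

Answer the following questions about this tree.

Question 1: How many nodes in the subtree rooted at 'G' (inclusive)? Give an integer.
Answer: 5

Derivation:
Subtree rooted at G contains: C, E, G, J, K
Count = 5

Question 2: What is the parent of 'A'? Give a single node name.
Answer: D

Derivation:
Scan adjacency: A appears as child of D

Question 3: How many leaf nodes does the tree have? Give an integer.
Answer: 4

Derivation:
Leaves (nodes with no children): B, F, J, K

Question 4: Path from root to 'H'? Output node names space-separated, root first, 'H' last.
Walk down from root: D -> A -> H

Answer: D A H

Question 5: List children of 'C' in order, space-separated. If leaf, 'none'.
Answer: J

Derivation:
Node C's children (from adjacency): J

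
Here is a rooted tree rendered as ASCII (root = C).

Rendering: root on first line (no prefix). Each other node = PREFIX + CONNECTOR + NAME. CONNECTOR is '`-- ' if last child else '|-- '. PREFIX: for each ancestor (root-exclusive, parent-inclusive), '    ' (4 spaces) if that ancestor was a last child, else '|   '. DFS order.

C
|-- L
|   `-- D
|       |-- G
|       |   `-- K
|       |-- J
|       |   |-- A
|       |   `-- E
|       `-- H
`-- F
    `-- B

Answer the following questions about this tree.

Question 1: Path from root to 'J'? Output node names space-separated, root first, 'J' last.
Walk down from root: C -> L -> D -> J

Answer: C L D J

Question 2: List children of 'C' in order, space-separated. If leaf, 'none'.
Answer: L F

Derivation:
Node C's children (from adjacency): L, F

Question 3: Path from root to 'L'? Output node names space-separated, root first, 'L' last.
Walk down from root: C -> L

Answer: C L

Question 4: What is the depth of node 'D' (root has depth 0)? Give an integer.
Path from root to D: C -> L -> D
Depth = number of edges = 2

Answer: 2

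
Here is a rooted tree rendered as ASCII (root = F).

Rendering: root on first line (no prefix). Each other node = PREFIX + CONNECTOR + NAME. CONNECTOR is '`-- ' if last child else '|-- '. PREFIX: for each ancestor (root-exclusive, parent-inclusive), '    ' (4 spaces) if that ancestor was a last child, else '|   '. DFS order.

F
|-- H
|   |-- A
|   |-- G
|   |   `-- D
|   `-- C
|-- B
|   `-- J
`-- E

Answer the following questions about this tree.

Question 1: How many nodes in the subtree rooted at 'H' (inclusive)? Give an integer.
Answer: 5

Derivation:
Subtree rooted at H contains: A, C, D, G, H
Count = 5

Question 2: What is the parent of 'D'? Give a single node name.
Scan adjacency: D appears as child of G

Answer: G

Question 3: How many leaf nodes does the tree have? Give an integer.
Leaves (nodes with no children): A, C, D, E, J

Answer: 5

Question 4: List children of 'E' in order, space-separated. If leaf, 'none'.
Node E's children (from adjacency): (leaf)

Answer: none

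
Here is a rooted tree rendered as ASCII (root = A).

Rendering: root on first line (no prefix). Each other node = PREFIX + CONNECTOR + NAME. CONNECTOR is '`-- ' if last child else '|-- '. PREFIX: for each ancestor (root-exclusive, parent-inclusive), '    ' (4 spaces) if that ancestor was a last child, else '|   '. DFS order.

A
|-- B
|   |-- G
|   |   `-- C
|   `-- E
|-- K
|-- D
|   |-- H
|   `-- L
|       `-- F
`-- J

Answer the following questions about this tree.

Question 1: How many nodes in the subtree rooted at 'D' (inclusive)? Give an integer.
Answer: 4

Derivation:
Subtree rooted at D contains: D, F, H, L
Count = 4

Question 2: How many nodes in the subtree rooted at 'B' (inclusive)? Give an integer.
Subtree rooted at B contains: B, C, E, G
Count = 4

Answer: 4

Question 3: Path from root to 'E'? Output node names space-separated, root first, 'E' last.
Answer: A B E

Derivation:
Walk down from root: A -> B -> E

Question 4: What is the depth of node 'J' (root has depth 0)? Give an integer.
Answer: 1

Derivation:
Path from root to J: A -> J
Depth = number of edges = 1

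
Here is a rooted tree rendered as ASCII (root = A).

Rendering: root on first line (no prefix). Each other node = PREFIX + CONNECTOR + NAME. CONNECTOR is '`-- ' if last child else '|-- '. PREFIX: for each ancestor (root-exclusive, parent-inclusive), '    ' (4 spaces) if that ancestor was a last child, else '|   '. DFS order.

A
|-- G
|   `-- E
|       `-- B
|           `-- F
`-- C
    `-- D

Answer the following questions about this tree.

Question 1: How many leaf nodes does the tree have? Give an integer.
Leaves (nodes with no children): D, F

Answer: 2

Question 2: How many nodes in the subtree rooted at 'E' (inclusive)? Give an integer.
Subtree rooted at E contains: B, E, F
Count = 3

Answer: 3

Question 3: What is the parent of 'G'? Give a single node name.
Scan adjacency: G appears as child of A

Answer: A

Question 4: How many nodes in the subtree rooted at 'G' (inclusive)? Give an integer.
Answer: 4

Derivation:
Subtree rooted at G contains: B, E, F, G
Count = 4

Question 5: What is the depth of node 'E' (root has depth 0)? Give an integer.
Path from root to E: A -> G -> E
Depth = number of edges = 2

Answer: 2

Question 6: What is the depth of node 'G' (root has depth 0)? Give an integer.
Answer: 1

Derivation:
Path from root to G: A -> G
Depth = number of edges = 1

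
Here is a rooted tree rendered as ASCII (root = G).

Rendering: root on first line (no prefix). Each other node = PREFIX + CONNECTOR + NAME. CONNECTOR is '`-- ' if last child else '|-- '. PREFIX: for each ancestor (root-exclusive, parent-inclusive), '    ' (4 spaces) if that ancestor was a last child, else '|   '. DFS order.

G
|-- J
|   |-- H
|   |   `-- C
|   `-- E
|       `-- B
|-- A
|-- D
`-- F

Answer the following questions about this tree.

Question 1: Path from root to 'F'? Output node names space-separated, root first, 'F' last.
Answer: G F

Derivation:
Walk down from root: G -> F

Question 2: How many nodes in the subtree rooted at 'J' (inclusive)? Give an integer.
Subtree rooted at J contains: B, C, E, H, J
Count = 5

Answer: 5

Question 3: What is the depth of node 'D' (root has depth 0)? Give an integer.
Answer: 1

Derivation:
Path from root to D: G -> D
Depth = number of edges = 1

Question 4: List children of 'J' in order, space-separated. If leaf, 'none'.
Node J's children (from adjacency): H, E

Answer: H E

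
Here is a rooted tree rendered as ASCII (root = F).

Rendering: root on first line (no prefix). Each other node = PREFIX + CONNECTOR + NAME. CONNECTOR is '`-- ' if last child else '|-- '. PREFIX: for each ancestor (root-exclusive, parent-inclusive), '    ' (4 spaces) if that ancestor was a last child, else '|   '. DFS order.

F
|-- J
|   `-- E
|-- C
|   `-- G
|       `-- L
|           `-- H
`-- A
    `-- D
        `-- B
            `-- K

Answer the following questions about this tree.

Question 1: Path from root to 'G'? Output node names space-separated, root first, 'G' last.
Answer: F C G

Derivation:
Walk down from root: F -> C -> G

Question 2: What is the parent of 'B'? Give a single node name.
Scan adjacency: B appears as child of D

Answer: D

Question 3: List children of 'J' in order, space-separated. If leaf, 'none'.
Node J's children (from adjacency): E

Answer: E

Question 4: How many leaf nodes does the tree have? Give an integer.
Answer: 3

Derivation:
Leaves (nodes with no children): E, H, K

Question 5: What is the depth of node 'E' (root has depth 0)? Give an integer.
Path from root to E: F -> J -> E
Depth = number of edges = 2

Answer: 2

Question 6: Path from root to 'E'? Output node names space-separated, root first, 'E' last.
Answer: F J E

Derivation:
Walk down from root: F -> J -> E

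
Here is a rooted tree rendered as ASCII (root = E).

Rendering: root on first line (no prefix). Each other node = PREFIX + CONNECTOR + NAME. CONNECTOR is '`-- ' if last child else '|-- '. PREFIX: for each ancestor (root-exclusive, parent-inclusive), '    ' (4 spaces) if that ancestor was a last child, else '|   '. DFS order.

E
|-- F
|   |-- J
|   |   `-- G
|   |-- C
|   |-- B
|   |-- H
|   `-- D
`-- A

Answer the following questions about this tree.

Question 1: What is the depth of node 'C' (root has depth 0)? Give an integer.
Answer: 2

Derivation:
Path from root to C: E -> F -> C
Depth = number of edges = 2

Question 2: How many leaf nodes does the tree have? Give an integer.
Leaves (nodes with no children): A, B, C, D, G, H

Answer: 6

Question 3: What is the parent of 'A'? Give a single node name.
Scan adjacency: A appears as child of E

Answer: E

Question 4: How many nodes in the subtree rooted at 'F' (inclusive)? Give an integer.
Subtree rooted at F contains: B, C, D, F, G, H, J
Count = 7

Answer: 7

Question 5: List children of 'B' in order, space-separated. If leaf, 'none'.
Answer: none

Derivation:
Node B's children (from adjacency): (leaf)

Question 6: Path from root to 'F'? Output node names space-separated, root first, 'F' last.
Walk down from root: E -> F

Answer: E F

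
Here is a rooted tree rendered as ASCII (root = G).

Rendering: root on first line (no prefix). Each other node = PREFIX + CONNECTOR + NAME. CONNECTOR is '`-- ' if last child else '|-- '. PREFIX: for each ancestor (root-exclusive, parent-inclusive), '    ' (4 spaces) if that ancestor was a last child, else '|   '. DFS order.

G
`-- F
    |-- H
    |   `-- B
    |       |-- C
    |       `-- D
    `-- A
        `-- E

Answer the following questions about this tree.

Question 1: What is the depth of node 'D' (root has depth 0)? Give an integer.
Answer: 4

Derivation:
Path from root to D: G -> F -> H -> B -> D
Depth = number of edges = 4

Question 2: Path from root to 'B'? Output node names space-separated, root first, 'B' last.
Walk down from root: G -> F -> H -> B

Answer: G F H B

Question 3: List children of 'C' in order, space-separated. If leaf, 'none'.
Answer: none

Derivation:
Node C's children (from adjacency): (leaf)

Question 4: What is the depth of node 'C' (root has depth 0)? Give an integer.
Path from root to C: G -> F -> H -> B -> C
Depth = number of edges = 4

Answer: 4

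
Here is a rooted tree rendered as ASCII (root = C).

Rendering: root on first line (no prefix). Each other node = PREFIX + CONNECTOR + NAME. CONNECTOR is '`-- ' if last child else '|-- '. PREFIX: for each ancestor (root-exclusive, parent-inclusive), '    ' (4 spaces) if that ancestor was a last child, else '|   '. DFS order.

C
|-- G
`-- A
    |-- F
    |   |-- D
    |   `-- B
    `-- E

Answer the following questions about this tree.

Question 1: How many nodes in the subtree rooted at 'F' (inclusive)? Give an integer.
Subtree rooted at F contains: B, D, F
Count = 3

Answer: 3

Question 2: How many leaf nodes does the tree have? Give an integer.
Answer: 4

Derivation:
Leaves (nodes with no children): B, D, E, G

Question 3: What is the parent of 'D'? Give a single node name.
Scan adjacency: D appears as child of F

Answer: F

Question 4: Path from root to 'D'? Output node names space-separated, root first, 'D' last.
Answer: C A F D

Derivation:
Walk down from root: C -> A -> F -> D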